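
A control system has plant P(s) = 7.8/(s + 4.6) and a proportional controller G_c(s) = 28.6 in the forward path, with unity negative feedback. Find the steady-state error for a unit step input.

The loop is type 0. Static position error constant K_pos = G_c(0)·P(0) = 28.6·1.696 = 48.5.
Steady-state error to a unit step: e_ss = 1/(1+K_pos) = 1/49.5 = 0.0202.

0.0202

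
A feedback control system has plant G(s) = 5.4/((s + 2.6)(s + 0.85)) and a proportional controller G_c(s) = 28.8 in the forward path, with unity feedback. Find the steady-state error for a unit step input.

The loop is type 0. Static position error constant K_pos = G_c(0)·G(0) = 28.8·2.443 = 70.37.
Steady-state error to a unit step: e_ss = 1/(1+K_pos) = 1/71.37 = 0.014.

0.014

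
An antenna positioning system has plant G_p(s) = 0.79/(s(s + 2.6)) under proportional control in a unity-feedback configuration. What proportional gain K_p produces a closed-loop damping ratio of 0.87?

K_p = 2.83

Closed-loop characteristic equation: s² + 2.6s + K_p·0.79 = 0.
So ω_n = √(0.79K_p) and 2ζω_n = 2.6, giving ζ = 2.6/(2√(0.79K_p)).
Setting ζ = 0.87: √(0.79K_p) = 2.6/(2·0.87) = 1.494, so K_p = 2.233/0.79 = 2.83.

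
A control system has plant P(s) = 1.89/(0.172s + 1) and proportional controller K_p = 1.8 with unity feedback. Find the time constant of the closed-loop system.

τ = 0.0391 s

Closed loop: T(s) = K_p·P/(1+K_p·P) = 3.402/(0.172s + 1 + 3.402), with pole at s = −(1 + 3.402)/0.172 = −25.59.
Closed-loop time constant τ = 1/25.59 = 0.0391 s.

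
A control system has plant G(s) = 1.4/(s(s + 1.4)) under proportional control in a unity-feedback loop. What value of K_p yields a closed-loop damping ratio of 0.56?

K_p = 1.12

Closed-loop characteristic equation: s² + 1.4s + K_p·1.4 = 0.
So ω_n = √(1.4K_p) and 2ζω_n = 1.4, giving ζ = 1.4/(2√(1.4K_p)).
Setting ζ = 0.56: √(1.4K_p) = 1.4/(2·0.56) = 1.25, so K_p = 1.562/1.4 = 1.12.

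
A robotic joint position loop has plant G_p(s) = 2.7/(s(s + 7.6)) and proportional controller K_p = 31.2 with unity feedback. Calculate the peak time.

The closed-loop denominator s² + 7.6s + 84.24 gives ω_n = √84.24 = 9.178 and ζ = 7.6/(2ω_n) = 0.414.
Damped frequency ω_d = ω_n√(1−ζ²) = 8.355 rad/s, so peak time T_p = π/ω_d = 0.376 s.

T_p = 0.376 s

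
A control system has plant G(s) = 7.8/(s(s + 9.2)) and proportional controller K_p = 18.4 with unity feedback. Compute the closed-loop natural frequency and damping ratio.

1 + K_p·G(s) = 0 gives s² + 9.2s + 143.5 = 0.
Matching s² + 2ζω_n s + ω_n²: ω_n = √143.5 = 11.98 rad/s and 2ζω_n = 9.2, so ζ = 9.2/(2·11.98) = 0.384.

ω_n = 12 rad/s, ζ = 0.384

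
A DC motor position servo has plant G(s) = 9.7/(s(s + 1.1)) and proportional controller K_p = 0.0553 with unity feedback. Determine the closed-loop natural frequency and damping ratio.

The closed-loop denominator is s(s+1.1) + 0.0553·9.7 = s² + 1.1s + 0.5364.
Matching s² + 2ζω_n s + ω_n²: ω_n = √0.5364 = 0.7324 rad/s and 2ζω_n = 1.1, so ζ = 1.1/(2·0.7324) = 0.751.

ω_n = 0.732 rad/s, ζ = 0.751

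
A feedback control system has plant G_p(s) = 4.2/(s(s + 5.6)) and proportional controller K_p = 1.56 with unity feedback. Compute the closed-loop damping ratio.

With unity feedback the closed-loop characteristic equation is s² + 5.6s + 1.56·4.2 = s² + 5.6s + 6.552 = 0.
Matching s² + 2ζω_n s + ω_n²: ω_n = √6.552 = 2.56 rad/s and 2ζω_n = 5.6, so ζ = 5.6/(2·2.56) = 1.09.

ζ = 1.09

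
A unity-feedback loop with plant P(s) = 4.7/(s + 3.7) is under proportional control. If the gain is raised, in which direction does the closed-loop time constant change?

Closed-loop pole is at s = −(3.7+K_p·4.7); larger K_p moves it further left, so τ = 1/(3.7+K_p·4.7) decreases.

decrease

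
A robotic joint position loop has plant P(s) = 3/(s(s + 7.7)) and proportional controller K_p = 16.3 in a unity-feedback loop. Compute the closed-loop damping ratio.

With unity feedback the closed-loop characteristic equation is s² + 7.7s + 16.3·3 = s² + 7.7s + 48.9 = 0.
So ω_n² = 48.9 ⇒ ω_n = 6.993 rad/s, and ζ = 7.7/(2ω_n) = 0.551.

ζ = 0.551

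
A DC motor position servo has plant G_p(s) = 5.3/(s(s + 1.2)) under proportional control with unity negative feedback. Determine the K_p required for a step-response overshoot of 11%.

From %OS = 100·exp(−πζ/√(1−ζ²)) = 11%, ζ = −ln(0.11)/√(π²+ln²(0.11)) = 0.5749.
Characteristic equation s² + 1.2s + 5.3K_p = 0 gives ζ = 1.2/(2√(5.3K_p)).
Setting ζ = 0.5749: √(5.3K_p) = 1.2/(2·0.5749) = 1.044, so K_p = 1.089/5.3 = 0.206.

K_p = 0.206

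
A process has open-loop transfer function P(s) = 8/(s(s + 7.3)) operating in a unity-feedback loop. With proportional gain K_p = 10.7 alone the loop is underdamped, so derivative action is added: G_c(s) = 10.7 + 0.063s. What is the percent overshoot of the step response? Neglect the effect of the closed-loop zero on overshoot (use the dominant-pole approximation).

23.2%

Forward path: (10.7 + 0.063s)·8/(s(s+7.3)). The closed-loop characteristic equation is s² + (7.3 + 8·0.063)s + 8·10.7 = 0.
That is s² + 7.804s + 85.6 = 0, so ω_n = 9.252 rad/s and ζ = 7.804/(2·9.252) = 0.4217.
%OS = 100·exp(−πζ/√(1−ζ²)) = 23.2%.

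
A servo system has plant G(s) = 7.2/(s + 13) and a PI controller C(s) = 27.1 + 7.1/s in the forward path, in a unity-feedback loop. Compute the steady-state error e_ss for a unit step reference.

The open loop C(s)G(s) has a pole at the origin (type 1), so the static position error constant is infinite and e_ss = 1/(1+∞) = 0.

0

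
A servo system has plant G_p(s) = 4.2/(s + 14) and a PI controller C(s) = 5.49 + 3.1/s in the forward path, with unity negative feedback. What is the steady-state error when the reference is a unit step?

The open loop C(s)G_p(s) has a pole at the origin (type 1), so the static position error constant is infinite and e_ss = 1/(1+∞) = 0.

0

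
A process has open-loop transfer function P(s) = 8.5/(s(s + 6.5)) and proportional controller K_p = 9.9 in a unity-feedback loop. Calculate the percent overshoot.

30.4%

The closed-loop denominator s² + 6.5s + 84.15 gives ω_n = √84.15 = 9.173 and ζ = 6.5/(2ω_n) = 0.3543.
%OS = 100·exp(−πζ/√(1−ζ²)) = 100·exp(−π·0.3543/√0.8745) = 30.4%.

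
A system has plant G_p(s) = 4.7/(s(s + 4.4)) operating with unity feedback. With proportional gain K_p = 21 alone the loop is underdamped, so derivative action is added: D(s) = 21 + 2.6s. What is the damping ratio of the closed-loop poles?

ζ = 0.836

Forward path: (21 + 2.6s)·4.7/(s(s+4.4)). The closed-loop characteristic equation is s² + (4.4 + 4.7·2.6)s + 4.7·21 = 0.
That is s² + 16.62s + 98.7 = 0, so ω_n = 9.935 rad/s and ζ = 16.62/(2·9.935) = 0.8365.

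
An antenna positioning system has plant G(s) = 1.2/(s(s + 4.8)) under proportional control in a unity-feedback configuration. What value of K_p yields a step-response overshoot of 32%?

K_p = 41.3

From %OS = 100·exp(−πζ/√(1−ζ²)) = 32%, ζ = −ln(0.32)/√(π²+ln²(0.32)) = 0.341.
Characteristic equation s² + 4.8s + 1.2K_p = 0 gives ζ = 4.8/(2√(1.2K_p)).
Setting ζ = 0.341: √(1.2K_p) = 4.8/(2·0.341) = 7.039, so K_p = 49.55/1.2 = 41.3.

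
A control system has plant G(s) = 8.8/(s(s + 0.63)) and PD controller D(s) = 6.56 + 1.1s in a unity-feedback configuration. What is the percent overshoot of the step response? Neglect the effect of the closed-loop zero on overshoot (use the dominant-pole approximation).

Forward path: (6.56 + 1.1s)·8.8/(s(s+0.63)). The closed-loop characteristic equation is s² + (0.63 + 8.8·1.1)s + 8.8·6.56 = 0.
That is s² + 10.31s + 57.73 = 0, so ω_n = 7.598 rad/s and ζ = 10.31/(2·7.598) = 0.6785.
%OS = 100·exp(−πζ/√(1−ζ²)) = 5.49%.

5.49%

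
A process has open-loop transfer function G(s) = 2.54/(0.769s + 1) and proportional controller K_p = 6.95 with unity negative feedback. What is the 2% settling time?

T_s ≈ 0.165 s

Closed loop: T(s) = K_p·G/(1+K_p·G) = 17.65/(0.769s + 1 + 17.65), with pole at s = −(1 + 17.65)/0.769 = −24.26.
τ = 1/24.26 = 0.04123 s, so 2% settling time ≈ 4τ = 0.165 s.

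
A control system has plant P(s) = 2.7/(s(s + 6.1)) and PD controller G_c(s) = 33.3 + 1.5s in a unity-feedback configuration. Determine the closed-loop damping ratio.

Forward path: (33.3 + 1.5s)·2.7/(s(s+6.1)). The closed-loop characteristic equation is s² + (6.1 + 2.7·1.5)s + 2.7·33.3 = 0.
That is s² + 10.15s + 89.91 = 0, so ω_n = 9.482 rad/s and ζ = 10.15/(2·9.482) = 0.5352.

ζ = 0.535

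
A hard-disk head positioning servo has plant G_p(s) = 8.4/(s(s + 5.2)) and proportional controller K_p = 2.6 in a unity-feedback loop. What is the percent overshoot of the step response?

From 1 + K_pG_p(s) = 0: s² + 5.2s + 21.84 = 0 ⇒ ω_n = 4.673, ζ = 0.5563.
%OS = 100·exp(−πζ/√(1−ζ²)) = 100·exp(−π·0.5563/√0.6905) = 12.2%.

12.2%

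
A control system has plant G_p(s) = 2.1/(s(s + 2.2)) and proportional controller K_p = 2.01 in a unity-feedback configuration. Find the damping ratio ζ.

The closed-loop denominator is s(s+2.2) + 2.01·2.1 = s² + 2.2s + 4.221.
Matching s² + 2ζω_n s + ω_n²: ω_n = √4.221 = 2.055 rad/s and 2ζω_n = 2.2, so ζ = 2.2/(2·2.055) = 0.535.

ζ = 0.535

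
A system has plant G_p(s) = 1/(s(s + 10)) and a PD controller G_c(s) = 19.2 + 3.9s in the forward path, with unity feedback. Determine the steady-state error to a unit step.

0

The open loop G_c(s)G_p(s) has a pole at the origin (type 1), so the static position error constant is infinite and e_ss = 1/(1+∞) = 0.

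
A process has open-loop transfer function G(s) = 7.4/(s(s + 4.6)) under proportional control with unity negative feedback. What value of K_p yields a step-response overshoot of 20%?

K_p = 3.44

From %OS = 100·exp(−πζ/√(1−ζ²)) = 20%, ζ = −ln(0.2)/√(π²+ln²(0.2)) = 0.4559.
Characteristic equation s² + 4.6s + 7.4K_p = 0 gives ζ = 4.6/(2√(7.4K_p)).
Setting ζ = 0.4559: √(7.4K_p) = 4.6/(2·0.4559) = 5.044, so K_p = 25.45/7.4 = 3.44.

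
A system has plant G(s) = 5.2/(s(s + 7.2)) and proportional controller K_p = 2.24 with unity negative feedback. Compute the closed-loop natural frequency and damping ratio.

ω_n = 3.41 rad/s, ζ = 1.05

1 + K_p·G(s) = 0 gives s² + 7.2s + 11.65 = 0.
So ω_n² = 11.65 ⇒ ω_n = 3.413 rad/s, and ζ = 7.2/(2ω_n) = 1.05.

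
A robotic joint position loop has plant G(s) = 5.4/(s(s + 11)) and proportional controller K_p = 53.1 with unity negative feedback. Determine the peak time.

Closed-loop characteristic equation: s² + 11s + 286.7 = 0, so ω_n = 16.93 rad/s and ζ = 11/(2·16.93) = 0.3248.
Damped frequency ω_d = ω_n√(1−ζ²) = 16.02 rad/s, so peak time T_p = π/ω_d = 0.196 s.

T_p = 0.196 s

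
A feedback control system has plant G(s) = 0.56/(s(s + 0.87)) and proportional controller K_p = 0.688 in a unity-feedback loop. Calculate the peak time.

Closed-loop characteristic equation: s² + 0.87s + 0.3853 = 0, so ω_n = 0.6207 rad/s and ζ = 0.87/(2·0.6207) = 0.7008.
Damped frequency ω_d = ω_n√(1−ζ²) = 0.4428 rad/s, so peak time T_p = π/ω_d = 7.1 s.

T_p = 7.1 s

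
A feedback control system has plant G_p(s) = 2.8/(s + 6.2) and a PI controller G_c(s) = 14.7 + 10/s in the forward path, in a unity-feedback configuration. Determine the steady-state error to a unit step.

0

The open loop G_c(s)G_p(s) has a pole at the origin (type 1), so the static position error constant is infinite and e_ss = 1/(1+∞) = 0.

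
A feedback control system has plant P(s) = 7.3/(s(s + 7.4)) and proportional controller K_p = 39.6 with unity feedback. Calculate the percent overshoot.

49.6%

Closed-loop characteristic equation: s² + 7.4s + 289.1 = 0, so ω_n = 17 rad/s and ζ = 7.4/(2·17) = 0.2176.
%OS = 100·exp(−πζ/√(1−ζ²)) = 100·exp(−π·0.2176/√0.9526) = 49.6%.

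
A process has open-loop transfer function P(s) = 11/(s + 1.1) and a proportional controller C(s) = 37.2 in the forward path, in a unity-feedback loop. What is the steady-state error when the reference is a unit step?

The loop is type 0. Static position error constant K_pos = C(0)·P(0) = 37.2·10 = 372.
Steady-state error to a unit step: e_ss = 1/(1+K_pos) = 1/373 = 0.00268.

0.00268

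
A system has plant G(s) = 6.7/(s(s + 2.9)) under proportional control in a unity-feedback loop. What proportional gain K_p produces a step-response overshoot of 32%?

K_p = 2.7

From %OS = 100·exp(−πζ/√(1−ζ²)) = 32%, ζ = −ln(0.32)/√(π²+ln²(0.32)) = 0.341.
Characteristic equation s² + 2.9s + 6.7K_p = 0 gives ζ = 2.9/(2√(6.7K_p)).
Setting ζ = 0.341: √(6.7K_p) = 2.9/(2·0.341) = 4.253, so K_p = 18.09/6.7 = 2.7.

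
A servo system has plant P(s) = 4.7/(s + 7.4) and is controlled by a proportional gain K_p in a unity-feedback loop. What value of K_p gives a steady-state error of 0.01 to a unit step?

Steady-state error for a unit step on this type-0 loop is 1/(1 + K_p·P(0)).
P(0) = 0.6351. Require 1/(1 + K_p·0.6351) = 0.01, so 1 + 0.6351·K_p = 100.
K_p = (100 − 1)/0.6351 = 156.

K_p = 156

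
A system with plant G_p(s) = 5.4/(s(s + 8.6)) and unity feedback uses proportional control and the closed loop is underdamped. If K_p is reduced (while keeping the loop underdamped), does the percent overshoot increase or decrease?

decrease

ζ = 8.6/(2√(5.4K_p)) rises as K_p falls; higher damping means less overshoot.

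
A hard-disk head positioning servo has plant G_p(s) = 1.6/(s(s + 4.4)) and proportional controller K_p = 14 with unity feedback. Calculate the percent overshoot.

19.2%

The closed-loop denominator s² + 4.4s + 22.4 gives ω_n = √22.4 = 4.733 and ζ = 4.4/(2ω_n) = 0.4648.
%OS = 100·exp(−πζ/√(1−ζ²)) = 100·exp(−π·0.4648/√0.7839) = 19.2%.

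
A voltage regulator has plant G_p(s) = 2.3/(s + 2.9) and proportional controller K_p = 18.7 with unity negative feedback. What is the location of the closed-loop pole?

Closed-loop transfer function: T(s) = K_p·G_p(s)/(1 + K_p·G_p(s)) = 43.01/(s + 2.9 + 43.01) = 43.01/(s + 45.91).
The closed-loop pole is at s = −45.91.

s = -45.91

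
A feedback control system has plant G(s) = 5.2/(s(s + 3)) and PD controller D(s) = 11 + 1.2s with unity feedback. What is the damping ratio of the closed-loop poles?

ζ = 0.611

Forward path: (11 + 1.2s)·5.2/(s(s+3)). The closed-loop characteristic equation is s² + (3 + 5.2·1.2)s + 5.2·11 = 0.
That is s² + 9.24s + 57.2 = 0, so ω_n = 7.563 rad/s and ζ = 9.24/(2·7.563) = 0.6109.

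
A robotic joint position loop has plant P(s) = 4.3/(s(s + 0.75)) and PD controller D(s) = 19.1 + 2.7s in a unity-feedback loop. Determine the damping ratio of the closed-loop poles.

Forward path: (19.1 + 2.7s)·4.3/(s(s+0.75)). The closed-loop characteristic equation is s² + (0.75 + 4.3·2.7)s + 4.3·19.1 = 0.
That is s² + 12.36s + 82.13 = 0, so ω_n = 9.063 rad/s and ζ = 12.36/(2·9.063) = 0.6819.

ζ = 0.682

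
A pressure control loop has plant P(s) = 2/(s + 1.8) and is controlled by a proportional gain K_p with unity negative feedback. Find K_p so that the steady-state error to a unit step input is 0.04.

K_p = 21.6

Steady-state error for a unit step on this type-0 loop is 1/(1 + K_p·P(0)).
P(0) = 1.111. Require 1/(1 + K_p·1.111) = 0.04, so 1 + 1.111·K_p = 25.
K_p = (25 − 1)/1.111 = 21.6.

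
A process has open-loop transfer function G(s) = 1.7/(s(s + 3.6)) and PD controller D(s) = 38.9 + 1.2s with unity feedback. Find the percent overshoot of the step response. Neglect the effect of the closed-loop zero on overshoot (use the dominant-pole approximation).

Forward path: (38.9 + 1.2s)·1.7/(s(s+3.6)). The closed-loop characteristic equation is s² + (3.6 + 1.7·1.2)s + 1.7·38.9 = 0.
That is s² + 5.64s + 66.13 = 0, so ω_n = 8.132 rad/s and ζ = 5.64/(2·8.132) = 0.3468.
%OS = 100·exp(−πζ/√(1−ζ²)) = 31.3%.

31.3%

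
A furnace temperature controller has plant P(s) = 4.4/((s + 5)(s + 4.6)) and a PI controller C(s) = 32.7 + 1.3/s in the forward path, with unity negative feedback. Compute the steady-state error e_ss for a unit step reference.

0

The open loop C(s)P(s) has a pole at the origin (type 1), so the static position error constant is infinite and e_ss = 1/(1+∞) = 0.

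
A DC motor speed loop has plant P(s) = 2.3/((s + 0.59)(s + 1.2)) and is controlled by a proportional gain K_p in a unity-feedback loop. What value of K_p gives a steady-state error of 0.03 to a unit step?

The loop is type 0, so e_ss(step) = 1/(1 + K_pos) with K_pos = K_p·P(0).
P(0) = 3.249. Require 1/(1 + K_p·3.249) = 0.03, so 1 + 3.249·K_p = 33.33.
K_p = (33.33 − 1)/3.249 = 9.95.

K_p = 9.95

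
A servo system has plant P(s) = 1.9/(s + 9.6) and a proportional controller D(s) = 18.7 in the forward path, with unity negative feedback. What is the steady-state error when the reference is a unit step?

The loop is type 0. Static position error constant K_pos = D(0)·P(0) = 18.7·0.1979 = 3.701.
Steady-state error to a unit step: e_ss = 1/(1+K_pos) = 1/4.701 = 0.213.

0.213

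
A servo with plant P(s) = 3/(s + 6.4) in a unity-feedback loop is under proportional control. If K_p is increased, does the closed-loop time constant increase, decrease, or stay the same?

decrease

The closed-loop bandwidth 6.4+K_p·3 grows with K_p, so τ shrinks.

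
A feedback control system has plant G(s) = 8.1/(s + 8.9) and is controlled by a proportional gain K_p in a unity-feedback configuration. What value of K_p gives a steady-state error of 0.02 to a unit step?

K_p = 53.8

The loop is type 0, so e_ss(step) = 1/(1 + K_pos) with K_pos = K_p·G(0).
G(0) = 0.9101. Require 1/(1 + K_p·0.9101) = 0.02, so 1 + 0.9101·K_p = 50.
K_p = (50 − 1)/0.9101 = 53.8.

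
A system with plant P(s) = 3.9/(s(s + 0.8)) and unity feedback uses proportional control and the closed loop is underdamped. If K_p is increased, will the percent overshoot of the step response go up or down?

Characteristic equation s² + 0.8s + K_p·3.9 = 0: raising K_p raises ω_n while 2ζω_n = 0.8 is fixed, so ζ falls and overshoot grows.

increase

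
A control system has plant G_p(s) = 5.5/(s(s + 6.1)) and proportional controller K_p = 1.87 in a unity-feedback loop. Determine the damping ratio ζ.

ζ = 0.951

1 + K_p·G_p(s) = 0 gives s² + 6.1s + 10.29 = 0.
So ω_n² = 10.29 ⇒ ω_n = 3.207 rad/s, and ζ = 6.1/(2ω_n) = 0.951.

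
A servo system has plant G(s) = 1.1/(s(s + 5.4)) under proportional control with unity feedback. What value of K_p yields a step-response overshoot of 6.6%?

K_p = 15.5

From %OS = 100·exp(−πζ/√(1−ζ²)) = 6.6%, ζ = −ln(0.066)/√(π²+ln²(0.066)) = 0.6543.
Characteristic equation s² + 5.4s + 1.1K_p = 0 gives ζ = 5.4/(2√(1.1K_p)).
Setting ζ = 0.6543: √(1.1K_p) = 5.4/(2·0.6543) = 4.127, so K_p = 17.03/1.1 = 15.5.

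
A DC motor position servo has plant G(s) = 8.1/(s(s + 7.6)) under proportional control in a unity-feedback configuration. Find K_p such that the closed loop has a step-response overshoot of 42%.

K_p = 25.2

From %OS = 100·exp(−πζ/√(1−ζ²)) = 42%, ζ = −ln(0.42)/√(π²+ln²(0.42)) = 0.2662.
Characteristic equation s² + 7.6s + 8.1K_p = 0 gives ζ = 7.6/(2√(8.1K_p)).
Setting ζ = 0.2662: √(8.1K_p) = 7.6/(2·0.2662) = 14.28, so K_p = 203.8/8.1 = 25.2.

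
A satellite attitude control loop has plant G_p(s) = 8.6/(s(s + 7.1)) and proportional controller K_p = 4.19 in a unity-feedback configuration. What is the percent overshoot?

Closed-loop characteristic equation: s² + 7.1s + 36.03 = 0, so ω_n = 6.003 rad/s and ζ = 7.1/(2·6.003) = 0.5914.
%OS = 100·exp(−πζ/√(1−ζ²)) = 100·exp(−π·0.5914/√0.6503) = 9.99%.

9.99%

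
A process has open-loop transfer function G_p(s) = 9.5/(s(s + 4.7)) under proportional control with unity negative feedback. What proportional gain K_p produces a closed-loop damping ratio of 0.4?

K_p = 3.63

Closed-loop characteristic equation: s² + 4.7s + K_p·9.5 = 0.
So ω_n = √(9.5K_p) and 2ζω_n = 4.7, giving ζ = 4.7/(2√(9.5K_p)).
Setting ζ = 0.4: √(9.5K_p) = 4.7/(2·0.4) = 5.875, so K_p = 34.52/9.5 = 3.63.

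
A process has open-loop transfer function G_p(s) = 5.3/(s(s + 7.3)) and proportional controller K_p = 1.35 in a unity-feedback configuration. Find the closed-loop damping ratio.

The closed-loop denominator is s(s+7.3) + 1.35·5.3 = s² + 7.3s + 7.155.
So ω_n² = 7.155 ⇒ ω_n = 2.675 rad/s, and ζ = 7.3/(2ω_n) = 1.36.

ζ = 1.36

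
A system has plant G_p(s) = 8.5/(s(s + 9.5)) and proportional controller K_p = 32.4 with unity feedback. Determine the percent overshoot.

The closed-loop denominator s² + 9.5s + 275.4 gives ω_n = √275.4 = 16.6 and ζ = 9.5/(2ω_n) = 0.2862.
%OS = 100·exp(−πζ/√(1−ζ²)) = 100·exp(−π·0.2862/√0.9181) = 39.1%.

39.1%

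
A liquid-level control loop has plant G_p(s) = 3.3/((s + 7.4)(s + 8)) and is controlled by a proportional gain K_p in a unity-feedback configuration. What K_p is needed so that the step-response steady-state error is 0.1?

K_p = 161

The loop is type 0, so e_ss(step) = 1/(1 + K_pos) with K_pos = K_p·G_p(0).
G_p(0) = 0.05574. Require 1/(1 + K_p·0.05574) = 0.1, so 1 + 0.05574·K_p = 10.
K_p = (10 − 1)/0.05574 = 161.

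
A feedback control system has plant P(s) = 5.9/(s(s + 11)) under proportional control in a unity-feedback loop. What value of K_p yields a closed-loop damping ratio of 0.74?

Closed-loop characteristic equation: s² + 11s + K_p·5.9 = 0.
So ω_n = √(5.9K_p) and 2ζω_n = 11, giving ζ = 11/(2√(5.9K_p)).
Setting ζ = 0.74: √(5.9K_p) = 11/(2·0.74) = 7.432, so K_p = 55.24/5.9 = 9.36.

K_p = 9.36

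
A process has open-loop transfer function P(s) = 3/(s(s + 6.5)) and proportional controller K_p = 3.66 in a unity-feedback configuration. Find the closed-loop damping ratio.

ζ = 0.981

With unity feedback the closed-loop characteristic equation is s² + 6.5s + 3.66·3 = s² + 6.5s + 10.98 = 0.
Matching s² + 2ζω_n s + ω_n²: ω_n = √10.98 = 3.314 rad/s and 2ζω_n = 6.5, so ζ = 6.5/(2·3.314) = 0.981.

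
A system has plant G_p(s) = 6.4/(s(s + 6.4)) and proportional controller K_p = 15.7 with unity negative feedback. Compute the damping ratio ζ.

ζ = 0.319

1 + K_p·G_p(s) = 0 gives s² + 6.4s + 100.5 = 0.
Matching s² + 2ζω_n s + ω_n²: ω_n = √100.5 = 10.02 rad/s and 2ζω_n = 6.4, so ζ = 6.4/(2·10.02) = 0.319.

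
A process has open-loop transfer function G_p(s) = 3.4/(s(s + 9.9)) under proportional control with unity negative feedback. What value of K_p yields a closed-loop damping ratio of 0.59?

Closed-loop characteristic equation: s² + 9.9s + K_p·3.4 = 0.
So ω_n = √(3.4K_p) and 2ζω_n = 9.9, giving ζ = 9.9/(2√(3.4K_p)).
Setting ζ = 0.59: √(3.4K_p) = 9.9/(2·0.59) = 8.39, so K_p = 70.39/3.4 = 20.7.

K_p = 20.7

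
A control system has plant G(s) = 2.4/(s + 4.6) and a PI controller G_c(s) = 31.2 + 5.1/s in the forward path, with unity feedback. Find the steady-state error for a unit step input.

0

The open loop G_c(s)G(s) has a pole at the origin (type 1), so the static position error constant is infinite and e_ss = 1/(1+∞) = 0.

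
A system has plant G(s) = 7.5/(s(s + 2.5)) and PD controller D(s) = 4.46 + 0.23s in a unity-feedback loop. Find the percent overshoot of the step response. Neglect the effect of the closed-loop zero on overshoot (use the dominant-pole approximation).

Forward path: (4.46 + 0.23s)·7.5/(s(s+2.5)). The closed-loop characteristic equation is s² + (2.5 + 7.5·0.23)s + 7.5·4.46 = 0.
That is s² + 4.225s + 33.45 = 0, so ω_n = 5.784 rad/s and ζ = 4.225/(2·5.784) = 0.3653.
%OS = 100·exp(−πζ/√(1−ζ²)) = 29.2%.

29.2%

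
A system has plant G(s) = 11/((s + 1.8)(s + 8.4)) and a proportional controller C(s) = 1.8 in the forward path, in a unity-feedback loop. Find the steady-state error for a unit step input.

The loop is type 0. Static position error constant K_pos = C(0)·G(0) = 1.8·0.7275 = 1.31.
Steady-state error to a unit step: e_ss = 1/(1+K_pos) = 1/2.31 = 0.433.

0.433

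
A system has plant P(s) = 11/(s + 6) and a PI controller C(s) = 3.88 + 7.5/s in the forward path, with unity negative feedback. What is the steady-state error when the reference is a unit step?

0

The open loop C(s)P(s) has a pole at the origin (type 1), so the static position error constant is infinite and e_ss = 1/(1+∞) = 0.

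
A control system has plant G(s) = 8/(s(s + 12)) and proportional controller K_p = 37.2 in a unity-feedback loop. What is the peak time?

T_p = 0.194 s

The closed-loop denominator s² + 12s + 297.6 gives ω_n = √297.6 = 17.25 and ζ = 12/(2ω_n) = 0.3478.
Damped frequency ω_d = ω_n√(1−ζ²) = 16.17 rad/s, so peak time T_p = π/ω_d = 0.194 s.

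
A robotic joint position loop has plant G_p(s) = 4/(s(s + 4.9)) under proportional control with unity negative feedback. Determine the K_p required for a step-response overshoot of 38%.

K_p = 17.3

From %OS = 100·exp(−πζ/√(1−ζ²)) = 38%, ζ = −ln(0.38)/√(π²+ln²(0.38)) = 0.2943.
Characteristic equation s² + 4.9s + 4K_p = 0 gives ζ = 4.9/(2√(4K_p)).
Setting ζ = 0.2943: √(4K_p) = 4.9/(2·0.2943) = 8.324, so K_p = 69.28/4 = 17.3.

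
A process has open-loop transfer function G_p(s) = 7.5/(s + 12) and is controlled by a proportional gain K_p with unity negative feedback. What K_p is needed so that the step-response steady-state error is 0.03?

K_p = 51.7

The loop is type 0, so e_ss(step) = 1/(1 + K_pos) with K_pos = K_p·G_p(0).
G_p(0) = 0.625. Require 1/(1 + K_p·0.625) = 0.03, so 1 + 0.625·K_p = 33.33.
K_p = (33.33 − 1)/0.625 = 51.7.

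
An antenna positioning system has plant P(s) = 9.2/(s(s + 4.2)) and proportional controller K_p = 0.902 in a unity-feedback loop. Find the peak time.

Closed-loop characteristic equation: s² + 4.2s + 8.298 = 0, so ω_n = 2.881 rad/s and ζ = 4.2/(2·2.881) = 0.729.
Damped frequency ω_d = ω_n√(1−ζ²) = 1.972 rad/s, so peak time T_p = π/ω_d = 1.59 s.

T_p = 1.59 s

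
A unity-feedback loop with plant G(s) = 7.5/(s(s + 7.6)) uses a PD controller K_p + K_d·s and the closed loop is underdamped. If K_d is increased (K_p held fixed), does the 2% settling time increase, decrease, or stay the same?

Characteristic equation s² + (7.6 + 7.5K_d)s + 7.5K_p = 0: raising K_d increases ζω_n = (7.6+7.5K_d)/2 while the loop stays underdamped, so T_s ≈ 4/(ζω_n) decreases.

decrease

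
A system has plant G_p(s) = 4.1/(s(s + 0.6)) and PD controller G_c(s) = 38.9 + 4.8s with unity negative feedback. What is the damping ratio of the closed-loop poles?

ζ = 0.803

Forward path: (38.9 + 4.8s)·4.1/(s(s+0.6)). The closed-loop characteristic equation is s² + (0.6 + 4.1·4.8)s + 4.1·38.9 = 0.
That is s² + 20.28s + 159.5 = 0, so ω_n = 12.63 rad/s and ζ = 20.28/(2·12.63) = 0.8029.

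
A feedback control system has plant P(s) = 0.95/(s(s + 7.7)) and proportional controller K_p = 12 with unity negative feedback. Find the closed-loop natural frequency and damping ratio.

ω_n = 3.38 rad/s, ζ = 1.14

1 + K_p·P(s) = 0 gives s² + 7.7s + 11.4 = 0.
Matching s² + 2ζω_n s + ω_n²: ω_n = √11.4 = 3.376 rad/s and 2ζω_n = 7.7, so ζ = 7.7/(2·3.376) = 1.14.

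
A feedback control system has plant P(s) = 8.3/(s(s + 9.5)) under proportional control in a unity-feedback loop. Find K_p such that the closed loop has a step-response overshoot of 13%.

K_p = 9.16

From %OS = 100·exp(−πζ/√(1−ζ²)) = 13%, ζ = −ln(0.13)/√(π²+ln²(0.13)) = 0.5446.
Characteristic equation s² + 9.5s + 8.3K_p = 0 gives ζ = 9.5/(2√(8.3K_p)).
Setting ζ = 0.5446: √(8.3K_p) = 9.5/(2·0.5446) = 8.721, so K_p = 76.06/8.3 = 9.16.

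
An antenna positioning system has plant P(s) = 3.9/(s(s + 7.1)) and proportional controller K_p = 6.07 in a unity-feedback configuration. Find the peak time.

T_p = 0.944 s

Closed-loop characteristic equation: s² + 7.1s + 23.67 = 0, so ω_n = 4.865 rad/s and ζ = 7.1/(2·4.865) = 0.7296.
Damped frequency ω_d = ω_n√(1−ζ²) = 3.327 rad/s, so peak time T_p = π/ω_d = 0.944 s.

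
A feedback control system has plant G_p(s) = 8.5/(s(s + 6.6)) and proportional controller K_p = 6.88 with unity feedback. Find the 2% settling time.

T_s ≈ 1.21 s

The closed-loop denominator s² + 6.6s + 58.48 gives ω_n = √58.48 = 7.647 and ζ = 6.6/(2ω_n) = 0.4315.
2% settling time T_s ≈ 4/(ζω_n) = 4/3.3 = 1.21 s.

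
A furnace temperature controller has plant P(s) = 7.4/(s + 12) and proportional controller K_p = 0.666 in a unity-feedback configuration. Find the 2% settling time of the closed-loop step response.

Closed-loop transfer function: T(s) = K_p·P(s)/(1 + K_p·P(s)) = 4.928/(s + 12 + 4.928) = 4.928/(s + 16.93).
Time constant τ = 1/16.93 = 0.05907 s, so the 2% settling time is about 4τ = 0.236 s.

T_s ≈ 0.236 s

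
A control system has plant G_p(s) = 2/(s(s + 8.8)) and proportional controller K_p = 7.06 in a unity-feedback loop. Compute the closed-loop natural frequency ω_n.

ω_n = 3.76 rad/s

1 + K_p·G_p(s) = 0 gives s² + 8.8s + 14.12 = 0.
Matching s² + 2ζω_n s + ω_n²: ω_n = √14.12 = 3.758 rad/s and 2ζω_n = 8.8, so ζ = 8.8/(2·3.758) = 1.17.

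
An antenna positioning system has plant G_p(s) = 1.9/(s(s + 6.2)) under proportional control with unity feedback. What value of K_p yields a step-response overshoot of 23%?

From %OS = 100·exp(−πζ/√(1−ζ²)) = 23%, ζ = −ln(0.23)/√(π²+ln²(0.23)) = 0.4237.
Characteristic equation s² + 6.2s + 1.9K_p = 0 gives ζ = 6.2/(2√(1.9K_p)).
Setting ζ = 0.4237: √(1.9K_p) = 6.2/(2·0.4237) = 7.316, so K_p = 53.52/1.9 = 28.2.

K_p = 28.2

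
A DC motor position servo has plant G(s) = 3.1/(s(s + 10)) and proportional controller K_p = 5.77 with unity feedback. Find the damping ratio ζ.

ζ = 1.18

The closed-loop denominator is s(s+10) + 5.77·3.1 = s² + 10s + 17.89.
So ω_n² = 17.89 ⇒ ω_n = 4.229 rad/s, and ζ = 10/(2ω_n) = 1.18.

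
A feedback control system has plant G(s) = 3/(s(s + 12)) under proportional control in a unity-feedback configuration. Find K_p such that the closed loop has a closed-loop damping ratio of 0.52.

K_p = 44.4

Closed-loop characteristic equation: s² + 12s + K_p·3 = 0.
So ω_n = √(3K_p) and 2ζω_n = 12, giving ζ = 12/(2√(3K_p)).
Setting ζ = 0.52: √(3K_p) = 12/(2·0.52) = 11.54, so K_p = 133.1/3 = 44.4.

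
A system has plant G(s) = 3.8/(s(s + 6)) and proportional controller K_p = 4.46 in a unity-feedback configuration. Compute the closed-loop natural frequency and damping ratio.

ω_n = 4.12 rad/s, ζ = 0.729

The closed-loop denominator is s(s+6) + 4.46·3.8 = s² + 6s + 16.95.
So ω_n² = 16.95 ⇒ ω_n = 4.117 rad/s, and ζ = 6/(2ω_n) = 0.729.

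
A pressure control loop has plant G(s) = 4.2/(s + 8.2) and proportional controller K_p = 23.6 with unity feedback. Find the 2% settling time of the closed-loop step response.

T_s ≈ 0.0373 s

Closed-loop transfer function: T(s) = K_p·G(s)/(1 + K_p·G(s)) = 99.12/(s + 8.2 + 99.12) = 99.12/(s + 107.3).
Time constant τ = 1/107.3 = 0.009318 s, so the 2% settling time is about 4τ = 0.0373 s.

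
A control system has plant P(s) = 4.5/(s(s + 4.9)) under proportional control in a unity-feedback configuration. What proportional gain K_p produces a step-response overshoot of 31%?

From %OS = 100·exp(−πζ/√(1−ζ²)) = 31%, ζ = −ln(0.31)/√(π²+ln²(0.31)) = 0.3493.
Characteristic equation s² + 4.9s + 4.5K_p = 0 gives ζ = 4.9/(2√(4.5K_p)).
Setting ζ = 0.3493: √(4.5K_p) = 4.9/(2·0.3493) = 7.014, so K_p = 49.19/4.5 = 10.9.

K_p = 10.9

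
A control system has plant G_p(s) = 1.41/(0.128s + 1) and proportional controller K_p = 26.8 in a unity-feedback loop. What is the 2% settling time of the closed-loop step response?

T_s ≈ 0.0132 s

Closed loop: T(s) = K_p·G_p/(1+K_p·G_p) = 37.79/(0.128s + 1 + 37.79), with pole at s = −(1 + 37.79)/0.128 = −303.
τ = 1/303 = 0.0033 s, so 2% settling time ≈ 4τ = 0.0132 s.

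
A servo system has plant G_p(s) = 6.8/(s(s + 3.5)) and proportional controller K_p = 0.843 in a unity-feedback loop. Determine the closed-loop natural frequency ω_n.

ω_n = 2.39 rad/s

The closed-loop denominator is s(s+3.5) + 0.843·6.8 = s² + 3.5s + 5.732.
So ω_n² = 5.732 ⇒ ω_n = 2.394 rad/s, and ζ = 3.5/(2ω_n) = 0.731.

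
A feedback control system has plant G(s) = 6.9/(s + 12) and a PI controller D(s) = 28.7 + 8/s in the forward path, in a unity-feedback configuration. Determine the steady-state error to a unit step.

The open loop D(s)G(s) has a pole at the origin (type 1), so the static position error constant is infinite and e_ss = 1/(1+∞) = 0.

0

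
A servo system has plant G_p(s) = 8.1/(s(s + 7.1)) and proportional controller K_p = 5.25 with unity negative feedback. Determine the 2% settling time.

Closed-loop characteristic equation: s² + 7.1s + 42.52 = 0, so ω_n = 6.521 rad/s and ζ = 7.1/(2·6.521) = 0.5444.
2% settling time T_s ≈ 4/(ζω_n) = 4/3.55 = 1.13 s.

T_s ≈ 1.13 s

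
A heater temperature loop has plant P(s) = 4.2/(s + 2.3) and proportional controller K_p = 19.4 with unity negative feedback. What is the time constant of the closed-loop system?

τ = 0.0119 s

Closed-loop transfer function: T(s) = K_p·P(s)/(1 + K_p·P(s)) = 81.48/(s + 2.3 + 81.48) = 81.48/(s + 83.78).
Time constant τ = 1/83.78 = 0.0119 s.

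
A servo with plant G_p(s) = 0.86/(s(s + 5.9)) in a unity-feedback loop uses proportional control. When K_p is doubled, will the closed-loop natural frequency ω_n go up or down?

increase

ω_n = √(0.86·K_p), which grows with K_p.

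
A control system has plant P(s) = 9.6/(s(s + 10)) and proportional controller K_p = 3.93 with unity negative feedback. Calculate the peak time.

T_p = 0.881 s

Closed-loop characteristic equation: s² + 10s + 37.73 = 0, so ω_n = 6.142 rad/s and ζ = 10/(2·6.142) = 0.814.
Damped frequency ω_d = ω_n√(1−ζ²) = 3.568 rad/s, so peak time T_p = π/ω_d = 0.881 s.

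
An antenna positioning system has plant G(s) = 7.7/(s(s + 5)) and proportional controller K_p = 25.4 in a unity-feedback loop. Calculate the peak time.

T_p = 0.228 s

From 1 + K_pG(s) = 0: s² + 5s + 195.6 = 0 ⇒ ω_n = 13.98, ζ = 0.1788.
Damped frequency ω_d = ω_n√(1−ζ²) = 13.76 rad/s, so peak time T_p = π/ω_d = 0.228 s.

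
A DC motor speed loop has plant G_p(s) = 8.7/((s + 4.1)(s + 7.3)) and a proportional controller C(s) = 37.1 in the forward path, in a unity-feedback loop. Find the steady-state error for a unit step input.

The loop is type 0. Static position error constant K_pos = C(0)·G_p(0) = 37.1·0.2907 = 10.78.
Steady-state error to a unit step: e_ss = 1/(1+K_pos) = 1/11.78 = 0.0849.

0.0849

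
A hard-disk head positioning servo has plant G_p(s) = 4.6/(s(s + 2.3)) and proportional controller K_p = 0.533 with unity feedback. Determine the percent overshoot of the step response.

Closed-loop characteristic equation: s² + 2.3s + 2.452 = 0, so ω_n = 1.566 rad/s and ζ = 2.3/(2·1.566) = 0.7344.
%OS = 100·exp(−πζ/√(1−ζ²)) = 100·exp(−π·0.7344/√0.4606) = 3.34%.

3.34%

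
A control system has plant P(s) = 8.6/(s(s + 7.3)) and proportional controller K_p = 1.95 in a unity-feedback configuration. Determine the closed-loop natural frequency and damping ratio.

ω_n = 4.1 rad/s, ζ = 0.891

1 + K_p·P(s) = 0 gives s² + 7.3s + 16.77 = 0.
So ω_n² = 16.77 ⇒ ω_n = 4.095 rad/s, and ζ = 7.3/(2ω_n) = 0.891.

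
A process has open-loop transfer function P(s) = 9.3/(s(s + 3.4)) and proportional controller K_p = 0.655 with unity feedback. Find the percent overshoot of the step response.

From 1 + K_pP(s) = 0: s² + 3.4s + 6.092 = 0 ⇒ ω_n = 2.468, ζ = 0.6888.
%OS = 100·exp(−πζ/√(1−ζ²)) = 100·exp(−π·0.6888/√0.5256) = 5.05%.

5.05%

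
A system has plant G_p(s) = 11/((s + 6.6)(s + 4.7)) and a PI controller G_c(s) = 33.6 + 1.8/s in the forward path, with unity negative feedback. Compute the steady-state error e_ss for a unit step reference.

The open loop G_c(s)G_p(s) has a pole at the origin (type 1), so the static position error constant is infinite and e_ss = 1/(1+∞) = 0.

0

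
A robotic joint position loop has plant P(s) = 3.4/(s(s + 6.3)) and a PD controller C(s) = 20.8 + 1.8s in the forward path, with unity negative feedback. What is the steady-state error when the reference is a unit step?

The open loop C(s)P(s) has a pole at the origin (type 1), so the static position error constant is infinite and e_ss = 1/(1+∞) = 0.

0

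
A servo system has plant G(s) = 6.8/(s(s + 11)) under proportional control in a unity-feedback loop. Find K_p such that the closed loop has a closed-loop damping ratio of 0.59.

K_p = 12.8

Closed-loop characteristic equation: s² + 11s + K_p·6.8 = 0.
So ω_n = √(6.8K_p) and 2ζω_n = 11, giving ζ = 11/(2√(6.8K_p)).
Setting ζ = 0.59: √(6.8K_p) = 11/(2·0.59) = 9.322, so K_p = 86.9/6.8 = 12.8.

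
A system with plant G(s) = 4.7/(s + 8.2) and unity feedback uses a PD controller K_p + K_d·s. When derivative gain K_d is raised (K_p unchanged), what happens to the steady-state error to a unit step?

unchanged

K_d affects only the transient (the s-coefficient); the DC loop gain, and hence e_ss, depends only on K_p.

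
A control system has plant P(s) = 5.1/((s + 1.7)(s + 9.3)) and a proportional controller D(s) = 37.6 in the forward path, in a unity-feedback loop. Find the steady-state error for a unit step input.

0.0762

The loop is type 0. Static position error constant K_pos = D(0)·P(0) = 37.6·0.3226 = 12.13.
Steady-state error to a unit step: e_ss = 1/(1+K_pos) = 1/13.13 = 0.0762.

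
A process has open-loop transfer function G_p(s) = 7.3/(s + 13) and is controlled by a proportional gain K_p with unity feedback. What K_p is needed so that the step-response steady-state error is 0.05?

For a type-0 loop with proportional control, e_ss = 1/(1 + K_p·G_p(0)).
G_p(0) = 0.5615. Require 1/(1 + K_p·0.5615) = 0.05, so 1 + 0.5615·K_p = 20.
K_p = (20 − 1)/0.5615 = 33.8.

K_p = 33.8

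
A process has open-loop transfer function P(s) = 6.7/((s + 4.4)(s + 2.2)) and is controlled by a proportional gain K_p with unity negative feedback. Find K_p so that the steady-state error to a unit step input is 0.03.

For a type-0 loop with proportional control, e_ss = 1/(1 + K_p·P(0)).
P(0) = 0.6921. Require 1/(1 + K_p·0.6921) = 0.03, so 1 + 0.6921·K_p = 33.33.
K_p = (33.33 − 1)/0.6921 = 46.7.

K_p = 46.7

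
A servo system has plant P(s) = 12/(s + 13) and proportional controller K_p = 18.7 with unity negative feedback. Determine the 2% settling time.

T_s ≈ 0.0168 s

Closed-loop transfer function: T(s) = K_p·P(s)/(1 + K_p·P(s)) = 224.4/(s + 13 + 224.4) = 224.4/(s + 237.4).
Time constant τ = 1/237.4 = 0.004212 s, so the 2% settling time is about 4τ = 0.0168 s.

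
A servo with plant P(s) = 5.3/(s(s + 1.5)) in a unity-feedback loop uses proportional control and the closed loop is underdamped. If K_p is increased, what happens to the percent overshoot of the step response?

increase

Characteristic equation s² + 1.5s + K_p·5.3 = 0: raising K_p raises ω_n while 2ζω_n = 1.5 is fixed, so ζ falls and overshoot grows.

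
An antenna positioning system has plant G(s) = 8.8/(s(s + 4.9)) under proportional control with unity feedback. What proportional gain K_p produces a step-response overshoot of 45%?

From %OS = 100·exp(−πζ/√(1−ζ²)) = 45%, ζ = −ln(0.45)/√(π²+ln²(0.45)) = 0.2463.
Characteristic equation s² + 4.9s + 8.8K_p = 0 gives ζ = 4.9/(2√(8.8K_p)).
Setting ζ = 0.2463: √(8.8K_p) = 4.9/(2·0.2463) = 9.946, so K_p = 98.91/8.8 = 11.2.

K_p = 11.2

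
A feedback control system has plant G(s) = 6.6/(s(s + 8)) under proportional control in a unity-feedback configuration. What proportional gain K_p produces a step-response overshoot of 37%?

From %OS = 100·exp(−πζ/√(1−ζ²)) = 37%, ζ = −ln(0.37)/√(π²+ln²(0.37)) = 0.3017.
Characteristic equation s² + 8s + 6.6K_p = 0 gives ζ = 8/(2√(6.6K_p)).
Setting ζ = 0.3017: √(6.6K_p) = 8/(2·0.3017) = 13.26, so K_p = 175.7/6.6 = 26.6.

K_p = 26.6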